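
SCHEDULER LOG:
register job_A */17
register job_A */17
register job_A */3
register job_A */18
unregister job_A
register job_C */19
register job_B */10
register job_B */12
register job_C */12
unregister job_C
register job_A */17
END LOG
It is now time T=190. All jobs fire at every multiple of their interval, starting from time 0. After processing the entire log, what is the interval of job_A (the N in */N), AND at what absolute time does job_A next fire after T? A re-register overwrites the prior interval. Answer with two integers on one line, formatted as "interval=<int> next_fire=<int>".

Answer: interval=17 next_fire=204

Derivation:
Op 1: register job_A */17 -> active={job_A:*/17}
Op 2: register job_A */17 -> active={job_A:*/17}
Op 3: register job_A */3 -> active={job_A:*/3}
Op 4: register job_A */18 -> active={job_A:*/18}
Op 5: unregister job_A -> active={}
Op 6: register job_C */19 -> active={job_C:*/19}
Op 7: register job_B */10 -> active={job_B:*/10, job_C:*/19}
Op 8: register job_B */12 -> active={job_B:*/12, job_C:*/19}
Op 9: register job_C */12 -> active={job_B:*/12, job_C:*/12}
Op 10: unregister job_C -> active={job_B:*/12}
Op 11: register job_A */17 -> active={job_A:*/17, job_B:*/12}
Final interval of job_A = 17
Next fire of job_A after T=190: (190//17+1)*17 = 204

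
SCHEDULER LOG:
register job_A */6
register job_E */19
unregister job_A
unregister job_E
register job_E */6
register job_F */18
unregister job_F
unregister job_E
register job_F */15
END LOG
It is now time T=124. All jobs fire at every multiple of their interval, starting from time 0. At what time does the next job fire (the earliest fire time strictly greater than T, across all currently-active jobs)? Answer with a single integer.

Answer: 135

Derivation:
Op 1: register job_A */6 -> active={job_A:*/6}
Op 2: register job_E */19 -> active={job_A:*/6, job_E:*/19}
Op 3: unregister job_A -> active={job_E:*/19}
Op 4: unregister job_E -> active={}
Op 5: register job_E */6 -> active={job_E:*/6}
Op 6: register job_F */18 -> active={job_E:*/6, job_F:*/18}
Op 7: unregister job_F -> active={job_E:*/6}
Op 8: unregister job_E -> active={}
Op 9: register job_F */15 -> active={job_F:*/15}
  job_F: interval 15, next fire after T=124 is 135
Earliest fire time = 135 (job job_F)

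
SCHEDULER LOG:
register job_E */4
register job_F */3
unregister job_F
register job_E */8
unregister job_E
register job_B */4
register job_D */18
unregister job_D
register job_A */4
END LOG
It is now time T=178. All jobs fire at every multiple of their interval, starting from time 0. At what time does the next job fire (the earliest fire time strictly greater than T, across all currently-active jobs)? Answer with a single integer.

Answer: 180

Derivation:
Op 1: register job_E */4 -> active={job_E:*/4}
Op 2: register job_F */3 -> active={job_E:*/4, job_F:*/3}
Op 3: unregister job_F -> active={job_E:*/4}
Op 4: register job_E */8 -> active={job_E:*/8}
Op 5: unregister job_E -> active={}
Op 6: register job_B */4 -> active={job_B:*/4}
Op 7: register job_D */18 -> active={job_B:*/4, job_D:*/18}
Op 8: unregister job_D -> active={job_B:*/4}
Op 9: register job_A */4 -> active={job_A:*/4, job_B:*/4}
  job_A: interval 4, next fire after T=178 is 180
  job_B: interval 4, next fire after T=178 is 180
Earliest fire time = 180 (job job_A)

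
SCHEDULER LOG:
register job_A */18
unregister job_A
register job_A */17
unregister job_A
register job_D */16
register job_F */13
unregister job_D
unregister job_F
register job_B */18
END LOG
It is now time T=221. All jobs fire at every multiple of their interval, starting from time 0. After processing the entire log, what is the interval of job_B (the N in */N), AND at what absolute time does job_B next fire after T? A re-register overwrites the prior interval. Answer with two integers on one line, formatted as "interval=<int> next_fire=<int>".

Op 1: register job_A */18 -> active={job_A:*/18}
Op 2: unregister job_A -> active={}
Op 3: register job_A */17 -> active={job_A:*/17}
Op 4: unregister job_A -> active={}
Op 5: register job_D */16 -> active={job_D:*/16}
Op 6: register job_F */13 -> active={job_D:*/16, job_F:*/13}
Op 7: unregister job_D -> active={job_F:*/13}
Op 8: unregister job_F -> active={}
Op 9: register job_B */18 -> active={job_B:*/18}
Final interval of job_B = 18
Next fire of job_B after T=221: (221//18+1)*18 = 234

Answer: interval=18 next_fire=234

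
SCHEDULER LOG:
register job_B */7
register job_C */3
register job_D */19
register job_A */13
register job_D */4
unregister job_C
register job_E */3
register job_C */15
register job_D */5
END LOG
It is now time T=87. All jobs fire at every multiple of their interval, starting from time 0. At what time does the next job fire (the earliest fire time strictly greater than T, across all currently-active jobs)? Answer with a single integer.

Answer: 90

Derivation:
Op 1: register job_B */7 -> active={job_B:*/7}
Op 2: register job_C */3 -> active={job_B:*/7, job_C:*/3}
Op 3: register job_D */19 -> active={job_B:*/7, job_C:*/3, job_D:*/19}
Op 4: register job_A */13 -> active={job_A:*/13, job_B:*/7, job_C:*/3, job_D:*/19}
Op 5: register job_D */4 -> active={job_A:*/13, job_B:*/7, job_C:*/3, job_D:*/4}
Op 6: unregister job_C -> active={job_A:*/13, job_B:*/7, job_D:*/4}
Op 7: register job_E */3 -> active={job_A:*/13, job_B:*/7, job_D:*/4, job_E:*/3}
Op 8: register job_C */15 -> active={job_A:*/13, job_B:*/7, job_C:*/15, job_D:*/4, job_E:*/3}
Op 9: register job_D */5 -> active={job_A:*/13, job_B:*/7, job_C:*/15, job_D:*/5, job_E:*/3}
  job_A: interval 13, next fire after T=87 is 91
  job_B: interval 7, next fire after T=87 is 91
  job_C: interval 15, next fire after T=87 is 90
  job_D: interval 5, next fire after T=87 is 90
  job_E: interval 3, next fire after T=87 is 90
Earliest fire time = 90 (job job_C)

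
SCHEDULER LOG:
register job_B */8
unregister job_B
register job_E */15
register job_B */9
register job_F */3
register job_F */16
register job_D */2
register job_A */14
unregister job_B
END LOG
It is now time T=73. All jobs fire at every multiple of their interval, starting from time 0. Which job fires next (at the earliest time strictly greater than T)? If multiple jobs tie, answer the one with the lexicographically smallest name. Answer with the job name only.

Op 1: register job_B */8 -> active={job_B:*/8}
Op 2: unregister job_B -> active={}
Op 3: register job_E */15 -> active={job_E:*/15}
Op 4: register job_B */9 -> active={job_B:*/9, job_E:*/15}
Op 5: register job_F */3 -> active={job_B:*/9, job_E:*/15, job_F:*/3}
Op 6: register job_F */16 -> active={job_B:*/9, job_E:*/15, job_F:*/16}
Op 7: register job_D */2 -> active={job_B:*/9, job_D:*/2, job_E:*/15, job_F:*/16}
Op 8: register job_A */14 -> active={job_A:*/14, job_B:*/9, job_D:*/2, job_E:*/15, job_F:*/16}
Op 9: unregister job_B -> active={job_A:*/14, job_D:*/2, job_E:*/15, job_F:*/16}
  job_A: interval 14, next fire after T=73 is 84
  job_D: interval 2, next fire after T=73 is 74
  job_E: interval 15, next fire after T=73 is 75
  job_F: interval 16, next fire after T=73 is 80
Earliest = 74, winner (lex tiebreak) = job_D

Answer: job_D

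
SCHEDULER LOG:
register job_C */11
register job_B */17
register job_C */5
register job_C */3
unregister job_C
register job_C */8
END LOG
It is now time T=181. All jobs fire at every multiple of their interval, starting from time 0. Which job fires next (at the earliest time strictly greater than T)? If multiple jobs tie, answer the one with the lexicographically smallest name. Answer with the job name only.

Answer: job_C

Derivation:
Op 1: register job_C */11 -> active={job_C:*/11}
Op 2: register job_B */17 -> active={job_B:*/17, job_C:*/11}
Op 3: register job_C */5 -> active={job_B:*/17, job_C:*/5}
Op 4: register job_C */3 -> active={job_B:*/17, job_C:*/3}
Op 5: unregister job_C -> active={job_B:*/17}
Op 6: register job_C */8 -> active={job_B:*/17, job_C:*/8}
  job_B: interval 17, next fire after T=181 is 187
  job_C: interval 8, next fire after T=181 is 184
Earliest = 184, winner (lex tiebreak) = job_C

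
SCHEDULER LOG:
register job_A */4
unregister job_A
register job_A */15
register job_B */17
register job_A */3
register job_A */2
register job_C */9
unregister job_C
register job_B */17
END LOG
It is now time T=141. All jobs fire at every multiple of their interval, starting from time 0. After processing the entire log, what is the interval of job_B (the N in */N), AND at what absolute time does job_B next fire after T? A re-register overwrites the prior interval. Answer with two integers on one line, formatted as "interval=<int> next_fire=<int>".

Op 1: register job_A */4 -> active={job_A:*/4}
Op 2: unregister job_A -> active={}
Op 3: register job_A */15 -> active={job_A:*/15}
Op 4: register job_B */17 -> active={job_A:*/15, job_B:*/17}
Op 5: register job_A */3 -> active={job_A:*/3, job_B:*/17}
Op 6: register job_A */2 -> active={job_A:*/2, job_B:*/17}
Op 7: register job_C */9 -> active={job_A:*/2, job_B:*/17, job_C:*/9}
Op 8: unregister job_C -> active={job_A:*/2, job_B:*/17}
Op 9: register job_B */17 -> active={job_A:*/2, job_B:*/17}
Final interval of job_B = 17
Next fire of job_B after T=141: (141//17+1)*17 = 153

Answer: interval=17 next_fire=153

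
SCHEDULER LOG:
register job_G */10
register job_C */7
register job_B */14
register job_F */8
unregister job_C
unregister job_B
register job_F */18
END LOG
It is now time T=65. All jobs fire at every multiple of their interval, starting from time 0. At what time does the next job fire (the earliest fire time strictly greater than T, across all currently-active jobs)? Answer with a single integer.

Op 1: register job_G */10 -> active={job_G:*/10}
Op 2: register job_C */7 -> active={job_C:*/7, job_G:*/10}
Op 3: register job_B */14 -> active={job_B:*/14, job_C:*/7, job_G:*/10}
Op 4: register job_F */8 -> active={job_B:*/14, job_C:*/7, job_F:*/8, job_G:*/10}
Op 5: unregister job_C -> active={job_B:*/14, job_F:*/8, job_G:*/10}
Op 6: unregister job_B -> active={job_F:*/8, job_G:*/10}
Op 7: register job_F */18 -> active={job_F:*/18, job_G:*/10}
  job_F: interval 18, next fire after T=65 is 72
  job_G: interval 10, next fire after T=65 is 70
Earliest fire time = 70 (job job_G)

Answer: 70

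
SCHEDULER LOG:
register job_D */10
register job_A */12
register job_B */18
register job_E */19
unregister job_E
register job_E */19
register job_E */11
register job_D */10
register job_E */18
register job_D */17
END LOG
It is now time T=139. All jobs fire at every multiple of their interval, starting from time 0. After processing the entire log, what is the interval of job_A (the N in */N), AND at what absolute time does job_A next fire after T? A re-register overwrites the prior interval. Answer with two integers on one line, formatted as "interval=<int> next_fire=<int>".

Op 1: register job_D */10 -> active={job_D:*/10}
Op 2: register job_A */12 -> active={job_A:*/12, job_D:*/10}
Op 3: register job_B */18 -> active={job_A:*/12, job_B:*/18, job_D:*/10}
Op 4: register job_E */19 -> active={job_A:*/12, job_B:*/18, job_D:*/10, job_E:*/19}
Op 5: unregister job_E -> active={job_A:*/12, job_B:*/18, job_D:*/10}
Op 6: register job_E */19 -> active={job_A:*/12, job_B:*/18, job_D:*/10, job_E:*/19}
Op 7: register job_E */11 -> active={job_A:*/12, job_B:*/18, job_D:*/10, job_E:*/11}
Op 8: register job_D */10 -> active={job_A:*/12, job_B:*/18, job_D:*/10, job_E:*/11}
Op 9: register job_E */18 -> active={job_A:*/12, job_B:*/18, job_D:*/10, job_E:*/18}
Op 10: register job_D */17 -> active={job_A:*/12, job_B:*/18, job_D:*/17, job_E:*/18}
Final interval of job_A = 12
Next fire of job_A after T=139: (139//12+1)*12 = 144

Answer: interval=12 next_fire=144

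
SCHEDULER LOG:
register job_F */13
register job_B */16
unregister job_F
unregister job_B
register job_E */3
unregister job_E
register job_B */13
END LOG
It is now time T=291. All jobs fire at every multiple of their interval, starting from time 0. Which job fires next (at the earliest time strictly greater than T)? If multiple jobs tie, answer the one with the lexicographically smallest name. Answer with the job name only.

Answer: job_B

Derivation:
Op 1: register job_F */13 -> active={job_F:*/13}
Op 2: register job_B */16 -> active={job_B:*/16, job_F:*/13}
Op 3: unregister job_F -> active={job_B:*/16}
Op 4: unregister job_B -> active={}
Op 5: register job_E */3 -> active={job_E:*/3}
Op 6: unregister job_E -> active={}
Op 7: register job_B */13 -> active={job_B:*/13}
  job_B: interval 13, next fire after T=291 is 299
Earliest = 299, winner (lex tiebreak) = job_B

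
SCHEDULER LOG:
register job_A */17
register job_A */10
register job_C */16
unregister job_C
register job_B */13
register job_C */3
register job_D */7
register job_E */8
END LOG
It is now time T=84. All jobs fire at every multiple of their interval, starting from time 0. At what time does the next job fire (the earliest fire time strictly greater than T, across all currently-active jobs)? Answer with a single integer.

Answer: 87

Derivation:
Op 1: register job_A */17 -> active={job_A:*/17}
Op 2: register job_A */10 -> active={job_A:*/10}
Op 3: register job_C */16 -> active={job_A:*/10, job_C:*/16}
Op 4: unregister job_C -> active={job_A:*/10}
Op 5: register job_B */13 -> active={job_A:*/10, job_B:*/13}
Op 6: register job_C */3 -> active={job_A:*/10, job_B:*/13, job_C:*/3}
Op 7: register job_D */7 -> active={job_A:*/10, job_B:*/13, job_C:*/3, job_D:*/7}
Op 8: register job_E */8 -> active={job_A:*/10, job_B:*/13, job_C:*/3, job_D:*/7, job_E:*/8}
  job_A: interval 10, next fire after T=84 is 90
  job_B: interval 13, next fire after T=84 is 91
  job_C: interval 3, next fire after T=84 is 87
  job_D: interval 7, next fire after T=84 is 91
  job_E: interval 8, next fire after T=84 is 88
Earliest fire time = 87 (job job_C)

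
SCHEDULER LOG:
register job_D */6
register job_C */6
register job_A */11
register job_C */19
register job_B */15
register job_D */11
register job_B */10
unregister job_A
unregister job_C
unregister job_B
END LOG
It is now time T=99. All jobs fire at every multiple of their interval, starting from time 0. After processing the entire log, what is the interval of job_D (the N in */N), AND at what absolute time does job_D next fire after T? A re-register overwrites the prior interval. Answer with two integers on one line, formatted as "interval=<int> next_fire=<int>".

Op 1: register job_D */6 -> active={job_D:*/6}
Op 2: register job_C */6 -> active={job_C:*/6, job_D:*/6}
Op 3: register job_A */11 -> active={job_A:*/11, job_C:*/6, job_D:*/6}
Op 4: register job_C */19 -> active={job_A:*/11, job_C:*/19, job_D:*/6}
Op 5: register job_B */15 -> active={job_A:*/11, job_B:*/15, job_C:*/19, job_D:*/6}
Op 6: register job_D */11 -> active={job_A:*/11, job_B:*/15, job_C:*/19, job_D:*/11}
Op 7: register job_B */10 -> active={job_A:*/11, job_B:*/10, job_C:*/19, job_D:*/11}
Op 8: unregister job_A -> active={job_B:*/10, job_C:*/19, job_D:*/11}
Op 9: unregister job_C -> active={job_B:*/10, job_D:*/11}
Op 10: unregister job_B -> active={job_D:*/11}
Final interval of job_D = 11
Next fire of job_D after T=99: (99//11+1)*11 = 110

Answer: interval=11 next_fire=110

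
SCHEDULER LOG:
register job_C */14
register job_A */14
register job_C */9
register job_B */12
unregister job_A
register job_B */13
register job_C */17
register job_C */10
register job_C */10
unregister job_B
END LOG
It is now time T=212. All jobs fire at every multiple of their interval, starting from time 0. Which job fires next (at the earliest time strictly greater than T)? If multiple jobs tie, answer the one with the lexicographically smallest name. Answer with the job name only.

Op 1: register job_C */14 -> active={job_C:*/14}
Op 2: register job_A */14 -> active={job_A:*/14, job_C:*/14}
Op 3: register job_C */9 -> active={job_A:*/14, job_C:*/9}
Op 4: register job_B */12 -> active={job_A:*/14, job_B:*/12, job_C:*/9}
Op 5: unregister job_A -> active={job_B:*/12, job_C:*/9}
Op 6: register job_B */13 -> active={job_B:*/13, job_C:*/9}
Op 7: register job_C */17 -> active={job_B:*/13, job_C:*/17}
Op 8: register job_C */10 -> active={job_B:*/13, job_C:*/10}
Op 9: register job_C */10 -> active={job_B:*/13, job_C:*/10}
Op 10: unregister job_B -> active={job_C:*/10}
  job_C: interval 10, next fire after T=212 is 220
Earliest = 220, winner (lex tiebreak) = job_C

Answer: job_C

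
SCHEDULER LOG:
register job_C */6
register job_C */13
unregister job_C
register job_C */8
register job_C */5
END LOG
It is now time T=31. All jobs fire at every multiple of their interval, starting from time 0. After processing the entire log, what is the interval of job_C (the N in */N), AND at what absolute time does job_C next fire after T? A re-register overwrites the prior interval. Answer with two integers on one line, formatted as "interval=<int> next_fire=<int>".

Op 1: register job_C */6 -> active={job_C:*/6}
Op 2: register job_C */13 -> active={job_C:*/13}
Op 3: unregister job_C -> active={}
Op 4: register job_C */8 -> active={job_C:*/8}
Op 5: register job_C */5 -> active={job_C:*/5}
Final interval of job_C = 5
Next fire of job_C after T=31: (31//5+1)*5 = 35

Answer: interval=5 next_fire=35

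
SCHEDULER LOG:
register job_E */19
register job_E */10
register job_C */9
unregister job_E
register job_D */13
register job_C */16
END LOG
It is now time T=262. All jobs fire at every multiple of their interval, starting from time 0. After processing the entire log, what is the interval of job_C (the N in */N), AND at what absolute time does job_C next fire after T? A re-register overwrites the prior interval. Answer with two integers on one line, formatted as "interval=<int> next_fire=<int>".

Answer: interval=16 next_fire=272

Derivation:
Op 1: register job_E */19 -> active={job_E:*/19}
Op 2: register job_E */10 -> active={job_E:*/10}
Op 3: register job_C */9 -> active={job_C:*/9, job_E:*/10}
Op 4: unregister job_E -> active={job_C:*/9}
Op 5: register job_D */13 -> active={job_C:*/9, job_D:*/13}
Op 6: register job_C */16 -> active={job_C:*/16, job_D:*/13}
Final interval of job_C = 16
Next fire of job_C after T=262: (262//16+1)*16 = 272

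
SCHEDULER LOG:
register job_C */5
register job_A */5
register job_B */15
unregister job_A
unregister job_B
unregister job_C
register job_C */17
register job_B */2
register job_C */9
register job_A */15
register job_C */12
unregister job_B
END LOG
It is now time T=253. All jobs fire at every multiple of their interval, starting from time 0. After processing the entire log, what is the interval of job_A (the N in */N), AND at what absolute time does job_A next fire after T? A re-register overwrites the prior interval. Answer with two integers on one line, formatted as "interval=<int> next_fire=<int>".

Answer: interval=15 next_fire=255

Derivation:
Op 1: register job_C */5 -> active={job_C:*/5}
Op 2: register job_A */5 -> active={job_A:*/5, job_C:*/5}
Op 3: register job_B */15 -> active={job_A:*/5, job_B:*/15, job_C:*/5}
Op 4: unregister job_A -> active={job_B:*/15, job_C:*/5}
Op 5: unregister job_B -> active={job_C:*/5}
Op 6: unregister job_C -> active={}
Op 7: register job_C */17 -> active={job_C:*/17}
Op 8: register job_B */2 -> active={job_B:*/2, job_C:*/17}
Op 9: register job_C */9 -> active={job_B:*/2, job_C:*/9}
Op 10: register job_A */15 -> active={job_A:*/15, job_B:*/2, job_C:*/9}
Op 11: register job_C */12 -> active={job_A:*/15, job_B:*/2, job_C:*/12}
Op 12: unregister job_B -> active={job_A:*/15, job_C:*/12}
Final interval of job_A = 15
Next fire of job_A after T=253: (253//15+1)*15 = 255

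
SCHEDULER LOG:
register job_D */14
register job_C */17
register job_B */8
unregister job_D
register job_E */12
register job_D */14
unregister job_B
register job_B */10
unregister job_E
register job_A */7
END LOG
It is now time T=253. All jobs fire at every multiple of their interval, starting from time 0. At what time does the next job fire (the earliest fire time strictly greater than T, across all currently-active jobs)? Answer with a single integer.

Answer: 255

Derivation:
Op 1: register job_D */14 -> active={job_D:*/14}
Op 2: register job_C */17 -> active={job_C:*/17, job_D:*/14}
Op 3: register job_B */8 -> active={job_B:*/8, job_C:*/17, job_D:*/14}
Op 4: unregister job_D -> active={job_B:*/8, job_C:*/17}
Op 5: register job_E */12 -> active={job_B:*/8, job_C:*/17, job_E:*/12}
Op 6: register job_D */14 -> active={job_B:*/8, job_C:*/17, job_D:*/14, job_E:*/12}
Op 7: unregister job_B -> active={job_C:*/17, job_D:*/14, job_E:*/12}
Op 8: register job_B */10 -> active={job_B:*/10, job_C:*/17, job_D:*/14, job_E:*/12}
Op 9: unregister job_E -> active={job_B:*/10, job_C:*/17, job_D:*/14}
Op 10: register job_A */7 -> active={job_A:*/7, job_B:*/10, job_C:*/17, job_D:*/14}
  job_A: interval 7, next fire after T=253 is 259
  job_B: interval 10, next fire after T=253 is 260
  job_C: interval 17, next fire after T=253 is 255
  job_D: interval 14, next fire after T=253 is 266
Earliest fire time = 255 (job job_C)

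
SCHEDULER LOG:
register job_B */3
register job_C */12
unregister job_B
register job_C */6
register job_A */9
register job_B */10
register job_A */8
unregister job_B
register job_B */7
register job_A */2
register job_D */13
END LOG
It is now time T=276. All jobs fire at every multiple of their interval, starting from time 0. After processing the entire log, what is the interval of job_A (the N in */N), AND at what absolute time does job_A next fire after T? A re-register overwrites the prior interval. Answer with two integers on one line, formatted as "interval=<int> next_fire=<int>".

Op 1: register job_B */3 -> active={job_B:*/3}
Op 2: register job_C */12 -> active={job_B:*/3, job_C:*/12}
Op 3: unregister job_B -> active={job_C:*/12}
Op 4: register job_C */6 -> active={job_C:*/6}
Op 5: register job_A */9 -> active={job_A:*/9, job_C:*/6}
Op 6: register job_B */10 -> active={job_A:*/9, job_B:*/10, job_C:*/6}
Op 7: register job_A */8 -> active={job_A:*/8, job_B:*/10, job_C:*/6}
Op 8: unregister job_B -> active={job_A:*/8, job_C:*/6}
Op 9: register job_B */7 -> active={job_A:*/8, job_B:*/7, job_C:*/6}
Op 10: register job_A */2 -> active={job_A:*/2, job_B:*/7, job_C:*/6}
Op 11: register job_D */13 -> active={job_A:*/2, job_B:*/7, job_C:*/6, job_D:*/13}
Final interval of job_A = 2
Next fire of job_A after T=276: (276//2+1)*2 = 278

Answer: interval=2 next_fire=278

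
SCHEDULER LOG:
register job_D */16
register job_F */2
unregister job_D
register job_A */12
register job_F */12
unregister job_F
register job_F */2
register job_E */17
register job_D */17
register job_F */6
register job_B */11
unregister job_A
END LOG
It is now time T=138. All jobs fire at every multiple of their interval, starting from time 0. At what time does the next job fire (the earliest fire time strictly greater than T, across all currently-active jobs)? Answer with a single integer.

Answer: 143

Derivation:
Op 1: register job_D */16 -> active={job_D:*/16}
Op 2: register job_F */2 -> active={job_D:*/16, job_F:*/2}
Op 3: unregister job_D -> active={job_F:*/2}
Op 4: register job_A */12 -> active={job_A:*/12, job_F:*/2}
Op 5: register job_F */12 -> active={job_A:*/12, job_F:*/12}
Op 6: unregister job_F -> active={job_A:*/12}
Op 7: register job_F */2 -> active={job_A:*/12, job_F:*/2}
Op 8: register job_E */17 -> active={job_A:*/12, job_E:*/17, job_F:*/2}
Op 9: register job_D */17 -> active={job_A:*/12, job_D:*/17, job_E:*/17, job_F:*/2}
Op 10: register job_F */6 -> active={job_A:*/12, job_D:*/17, job_E:*/17, job_F:*/6}
Op 11: register job_B */11 -> active={job_A:*/12, job_B:*/11, job_D:*/17, job_E:*/17, job_F:*/6}
Op 12: unregister job_A -> active={job_B:*/11, job_D:*/17, job_E:*/17, job_F:*/6}
  job_B: interval 11, next fire after T=138 is 143
  job_D: interval 17, next fire after T=138 is 153
  job_E: interval 17, next fire after T=138 is 153
  job_F: interval 6, next fire after T=138 is 144
Earliest fire time = 143 (job job_B)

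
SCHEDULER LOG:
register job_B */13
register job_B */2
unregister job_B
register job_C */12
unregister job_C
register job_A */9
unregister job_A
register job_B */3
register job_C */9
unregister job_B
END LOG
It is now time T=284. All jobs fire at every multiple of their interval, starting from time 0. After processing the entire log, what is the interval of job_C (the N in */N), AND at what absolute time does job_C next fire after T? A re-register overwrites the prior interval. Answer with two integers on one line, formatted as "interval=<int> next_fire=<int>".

Answer: interval=9 next_fire=288

Derivation:
Op 1: register job_B */13 -> active={job_B:*/13}
Op 2: register job_B */2 -> active={job_B:*/2}
Op 3: unregister job_B -> active={}
Op 4: register job_C */12 -> active={job_C:*/12}
Op 5: unregister job_C -> active={}
Op 6: register job_A */9 -> active={job_A:*/9}
Op 7: unregister job_A -> active={}
Op 8: register job_B */3 -> active={job_B:*/3}
Op 9: register job_C */9 -> active={job_B:*/3, job_C:*/9}
Op 10: unregister job_B -> active={job_C:*/9}
Final interval of job_C = 9
Next fire of job_C after T=284: (284//9+1)*9 = 288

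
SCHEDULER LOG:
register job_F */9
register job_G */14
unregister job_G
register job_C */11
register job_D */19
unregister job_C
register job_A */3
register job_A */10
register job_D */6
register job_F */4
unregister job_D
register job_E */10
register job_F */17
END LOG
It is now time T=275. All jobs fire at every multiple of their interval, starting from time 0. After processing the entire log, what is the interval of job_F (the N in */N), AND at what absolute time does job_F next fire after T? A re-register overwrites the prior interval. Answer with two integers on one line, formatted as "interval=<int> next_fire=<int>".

Answer: interval=17 next_fire=289

Derivation:
Op 1: register job_F */9 -> active={job_F:*/9}
Op 2: register job_G */14 -> active={job_F:*/9, job_G:*/14}
Op 3: unregister job_G -> active={job_F:*/9}
Op 4: register job_C */11 -> active={job_C:*/11, job_F:*/9}
Op 5: register job_D */19 -> active={job_C:*/11, job_D:*/19, job_F:*/9}
Op 6: unregister job_C -> active={job_D:*/19, job_F:*/9}
Op 7: register job_A */3 -> active={job_A:*/3, job_D:*/19, job_F:*/9}
Op 8: register job_A */10 -> active={job_A:*/10, job_D:*/19, job_F:*/9}
Op 9: register job_D */6 -> active={job_A:*/10, job_D:*/6, job_F:*/9}
Op 10: register job_F */4 -> active={job_A:*/10, job_D:*/6, job_F:*/4}
Op 11: unregister job_D -> active={job_A:*/10, job_F:*/4}
Op 12: register job_E */10 -> active={job_A:*/10, job_E:*/10, job_F:*/4}
Op 13: register job_F */17 -> active={job_A:*/10, job_E:*/10, job_F:*/17}
Final interval of job_F = 17
Next fire of job_F after T=275: (275//17+1)*17 = 289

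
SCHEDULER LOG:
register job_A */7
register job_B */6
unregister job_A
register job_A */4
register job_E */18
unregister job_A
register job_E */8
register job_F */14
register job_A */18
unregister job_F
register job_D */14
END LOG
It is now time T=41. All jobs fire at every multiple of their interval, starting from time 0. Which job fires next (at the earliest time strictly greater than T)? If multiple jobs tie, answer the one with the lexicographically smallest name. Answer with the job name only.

Answer: job_B

Derivation:
Op 1: register job_A */7 -> active={job_A:*/7}
Op 2: register job_B */6 -> active={job_A:*/7, job_B:*/6}
Op 3: unregister job_A -> active={job_B:*/6}
Op 4: register job_A */4 -> active={job_A:*/4, job_B:*/6}
Op 5: register job_E */18 -> active={job_A:*/4, job_B:*/6, job_E:*/18}
Op 6: unregister job_A -> active={job_B:*/6, job_E:*/18}
Op 7: register job_E */8 -> active={job_B:*/6, job_E:*/8}
Op 8: register job_F */14 -> active={job_B:*/6, job_E:*/8, job_F:*/14}
Op 9: register job_A */18 -> active={job_A:*/18, job_B:*/6, job_E:*/8, job_F:*/14}
Op 10: unregister job_F -> active={job_A:*/18, job_B:*/6, job_E:*/8}
Op 11: register job_D */14 -> active={job_A:*/18, job_B:*/6, job_D:*/14, job_E:*/8}
  job_A: interval 18, next fire after T=41 is 54
  job_B: interval 6, next fire after T=41 is 42
  job_D: interval 14, next fire after T=41 is 42
  job_E: interval 8, next fire after T=41 is 48
Earliest = 42, winner (lex tiebreak) = job_B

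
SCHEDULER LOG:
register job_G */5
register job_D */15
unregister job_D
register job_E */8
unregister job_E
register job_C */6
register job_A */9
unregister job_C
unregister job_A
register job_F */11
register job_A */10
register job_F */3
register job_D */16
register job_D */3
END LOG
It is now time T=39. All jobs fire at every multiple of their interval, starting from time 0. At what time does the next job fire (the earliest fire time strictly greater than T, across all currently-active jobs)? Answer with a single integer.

Answer: 40

Derivation:
Op 1: register job_G */5 -> active={job_G:*/5}
Op 2: register job_D */15 -> active={job_D:*/15, job_G:*/5}
Op 3: unregister job_D -> active={job_G:*/5}
Op 4: register job_E */8 -> active={job_E:*/8, job_G:*/5}
Op 5: unregister job_E -> active={job_G:*/5}
Op 6: register job_C */6 -> active={job_C:*/6, job_G:*/5}
Op 7: register job_A */9 -> active={job_A:*/9, job_C:*/6, job_G:*/5}
Op 8: unregister job_C -> active={job_A:*/9, job_G:*/5}
Op 9: unregister job_A -> active={job_G:*/5}
Op 10: register job_F */11 -> active={job_F:*/11, job_G:*/5}
Op 11: register job_A */10 -> active={job_A:*/10, job_F:*/11, job_G:*/5}
Op 12: register job_F */3 -> active={job_A:*/10, job_F:*/3, job_G:*/5}
Op 13: register job_D */16 -> active={job_A:*/10, job_D:*/16, job_F:*/3, job_G:*/5}
Op 14: register job_D */3 -> active={job_A:*/10, job_D:*/3, job_F:*/3, job_G:*/5}
  job_A: interval 10, next fire after T=39 is 40
  job_D: interval 3, next fire after T=39 is 42
  job_F: interval 3, next fire after T=39 is 42
  job_G: interval 5, next fire after T=39 is 40
Earliest fire time = 40 (job job_A)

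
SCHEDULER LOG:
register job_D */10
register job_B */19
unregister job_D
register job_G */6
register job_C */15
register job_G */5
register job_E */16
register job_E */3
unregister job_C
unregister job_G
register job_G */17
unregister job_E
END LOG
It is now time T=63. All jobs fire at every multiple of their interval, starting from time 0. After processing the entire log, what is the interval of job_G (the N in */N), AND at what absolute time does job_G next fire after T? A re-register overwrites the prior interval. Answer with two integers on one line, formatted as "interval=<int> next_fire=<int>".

Answer: interval=17 next_fire=68

Derivation:
Op 1: register job_D */10 -> active={job_D:*/10}
Op 2: register job_B */19 -> active={job_B:*/19, job_D:*/10}
Op 3: unregister job_D -> active={job_B:*/19}
Op 4: register job_G */6 -> active={job_B:*/19, job_G:*/6}
Op 5: register job_C */15 -> active={job_B:*/19, job_C:*/15, job_G:*/6}
Op 6: register job_G */5 -> active={job_B:*/19, job_C:*/15, job_G:*/5}
Op 7: register job_E */16 -> active={job_B:*/19, job_C:*/15, job_E:*/16, job_G:*/5}
Op 8: register job_E */3 -> active={job_B:*/19, job_C:*/15, job_E:*/3, job_G:*/5}
Op 9: unregister job_C -> active={job_B:*/19, job_E:*/3, job_G:*/5}
Op 10: unregister job_G -> active={job_B:*/19, job_E:*/3}
Op 11: register job_G */17 -> active={job_B:*/19, job_E:*/3, job_G:*/17}
Op 12: unregister job_E -> active={job_B:*/19, job_G:*/17}
Final interval of job_G = 17
Next fire of job_G after T=63: (63//17+1)*17 = 68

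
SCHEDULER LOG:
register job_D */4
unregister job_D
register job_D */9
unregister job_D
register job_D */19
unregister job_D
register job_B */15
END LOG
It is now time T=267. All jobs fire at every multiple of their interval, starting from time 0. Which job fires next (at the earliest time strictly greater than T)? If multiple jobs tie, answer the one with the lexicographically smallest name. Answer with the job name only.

Answer: job_B

Derivation:
Op 1: register job_D */4 -> active={job_D:*/4}
Op 2: unregister job_D -> active={}
Op 3: register job_D */9 -> active={job_D:*/9}
Op 4: unregister job_D -> active={}
Op 5: register job_D */19 -> active={job_D:*/19}
Op 6: unregister job_D -> active={}
Op 7: register job_B */15 -> active={job_B:*/15}
  job_B: interval 15, next fire after T=267 is 270
Earliest = 270, winner (lex tiebreak) = job_B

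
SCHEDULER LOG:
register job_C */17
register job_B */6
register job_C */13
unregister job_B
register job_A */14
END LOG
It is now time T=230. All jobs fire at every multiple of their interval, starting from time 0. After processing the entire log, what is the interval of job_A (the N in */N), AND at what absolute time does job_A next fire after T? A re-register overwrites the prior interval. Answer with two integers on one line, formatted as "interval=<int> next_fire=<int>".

Op 1: register job_C */17 -> active={job_C:*/17}
Op 2: register job_B */6 -> active={job_B:*/6, job_C:*/17}
Op 3: register job_C */13 -> active={job_B:*/6, job_C:*/13}
Op 4: unregister job_B -> active={job_C:*/13}
Op 5: register job_A */14 -> active={job_A:*/14, job_C:*/13}
Final interval of job_A = 14
Next fire of job_A after T=230: (230//14+1)*14 = 238

Answer: interval=14 next_fire=238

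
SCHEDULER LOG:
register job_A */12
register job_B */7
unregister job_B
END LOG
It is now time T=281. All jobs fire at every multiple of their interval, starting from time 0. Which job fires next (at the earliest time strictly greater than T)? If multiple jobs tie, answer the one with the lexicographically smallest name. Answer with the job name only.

Op 1: register job_A */12 -> active={job_A:*/12}
Op 2: register job_B */7 -> active={job_A:*/12, job_B:*/7}
Op 3: unregister job_B -> active={job_A:*/12}
  job_A: interval 12, next fire after T=281 is 288
Earliest = 288, winner (lex tiebreak) = job_A

Answer: job_A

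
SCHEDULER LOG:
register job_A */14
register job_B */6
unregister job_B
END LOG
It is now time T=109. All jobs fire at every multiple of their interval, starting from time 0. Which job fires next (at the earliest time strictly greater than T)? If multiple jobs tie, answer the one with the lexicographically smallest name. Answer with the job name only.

Op 1: register job_A */14 -> active={job_A:*/14}
Op 2: register job_B */6 -> active={job_A:*/14, job_B:*/6}
Op 3: unregister job_B -> active={job_A:*/14}
  job_A: interval 14, next fire after T=109 is 112
Earliest = 112, winner (lex tiebreak) = job_A

Answer: job_A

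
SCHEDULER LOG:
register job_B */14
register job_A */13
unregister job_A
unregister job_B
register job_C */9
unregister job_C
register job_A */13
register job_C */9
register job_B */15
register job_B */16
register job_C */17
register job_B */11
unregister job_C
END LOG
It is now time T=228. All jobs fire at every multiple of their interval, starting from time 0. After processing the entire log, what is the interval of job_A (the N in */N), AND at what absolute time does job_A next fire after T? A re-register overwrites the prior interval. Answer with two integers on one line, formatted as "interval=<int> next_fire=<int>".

Answer: interval=13 next_fire=234

Derivation:
Op 1: register job_B */14 -> active={job_B:*/14}
Op 2: register job_A */13 -> active={job_A:*/13, job_B:*/14}
Op 3: unregister job_A -> active={job_B:*/14}
Op 4: unregister job_B -> active={}
Op 5: register job_C */9 -> active={job_C:*/9}
Op 6: unregister job_C -> active={}
Op 7: register job_A */13 -> active={job_A:*/13}
Op 8: register job_C */9 -> active={job_A:*/13, job_C:*/9}
Op 9: register job_B */15 -> active={job_A:*/13, job_B:*/15, job_C:*/9}
Op 10: register job_B */16 -> active={job_A:*/13, job_B:*/16, job_C:*/9}
Op 11: register job_C */17 -> active={job_A:*/13, job_B:*/16, job_C:*/17}
Op 12: register job_B */11 -> active={job_A:*/13, job_B:*/11, job_C:*/17}
Op 13: unregister job_C -> active={job_A:*/13, job_B:*/11}
Final interval of job_A = 13
Next fire of job_A after T=228: (228//13+1)*13 = 234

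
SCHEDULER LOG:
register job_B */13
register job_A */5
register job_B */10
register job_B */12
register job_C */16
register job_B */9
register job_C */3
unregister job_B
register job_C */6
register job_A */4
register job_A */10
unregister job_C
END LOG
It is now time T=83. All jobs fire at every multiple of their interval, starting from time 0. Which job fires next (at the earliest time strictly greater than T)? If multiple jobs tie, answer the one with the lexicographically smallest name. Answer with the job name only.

Answer: job_A

Derivation:
Op 1: register job_B */13 -> active={job_B:*/13}
Op 2: register job_A */5 -> active={job_A:*/5, job_B:*/13}
Op 3: register job_B */10 -> active={job_A:*/5, job_B:*/10}
Op 4: register job_B */12 -> active={job_A:*/5, job_B:*/12}
Op 5: register job_C */16 -> active={job_A:*/5, job_B:*/12, job_C:*/16}
Op 6: register job_B */9 -> active={job_A:*/5, job_B:*/9, job_C:*/16}
Op 7: register job_C */3 -> active={job_A:*/5, job_B:*/9, job_C:*/3}
Op 8: unregister job_B -> active={job_A:*/5, job_C:*/3}
Op 9: register job_C */6 -> active={job_A:*/5, job_C:*/6}
Op 10: register job_A */4 -> active={job_A:*/4, job_C:*/6}
Op 11: register job_A */10 -> active={job_A:*/10, job_C:*/6}
Op 12: unregister job_C -> active={job_A:*/10}
  job_A: interval 10, next fire after T=83 is 90
Earliest = 90, winner (lex tiebreak) = job_A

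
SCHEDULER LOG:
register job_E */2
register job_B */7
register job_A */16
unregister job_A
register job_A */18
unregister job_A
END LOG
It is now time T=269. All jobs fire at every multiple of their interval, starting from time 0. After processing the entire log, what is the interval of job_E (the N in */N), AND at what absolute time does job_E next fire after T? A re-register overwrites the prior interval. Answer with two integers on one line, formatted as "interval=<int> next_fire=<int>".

Op 1: register job_E */2 -> active={job_E:*/2}
Op 2: register job_B */7 -> active={job_B:*/7, job_E:*/2}
Op 3: register job_A */16 -> active={job_A:*/16, job_B:*/7, job_E:*/2}
Op 4: unregister job_A -> active={job_B:*/7, job_E:*/2}
Op 5: register job_A */18 -> active={job_A:*/18, job_B:*/7, job_E:*/2}
Op 6: unregister job_A -> active={job_B:*/7, job_E:*/2}
Final interval of job_E = 2
Next fire of job_E after T=269: (269//2+1)*2 = 270

Answer: interval=2 next_fire=270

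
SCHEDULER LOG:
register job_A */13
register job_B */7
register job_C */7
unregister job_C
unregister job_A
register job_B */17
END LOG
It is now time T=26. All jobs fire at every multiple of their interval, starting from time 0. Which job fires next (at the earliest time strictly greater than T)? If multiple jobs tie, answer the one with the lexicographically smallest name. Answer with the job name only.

Answer: job_B

Derivation:
Op 1: register job_A */13 -> active={job_A:*/13}
Op 2: register job_B */7 -> active={job_A:*/13, job_B:*/7}
Op 3: register job_C */7 -> active={job_A:*/13, job_B:*/7, job_C:*/7}
Op 4: unregister job_C -> active={job_A:*/13, job_B:*/7}
Op 5: unregister job_A -> active={job_B:*/7}
Op 6: register job_B */17 -> active={job_B:*/17}
  job_B: interval 17, next fire after T=26 is 34
Earliest = 34, winner (lex tiebreak) = job_B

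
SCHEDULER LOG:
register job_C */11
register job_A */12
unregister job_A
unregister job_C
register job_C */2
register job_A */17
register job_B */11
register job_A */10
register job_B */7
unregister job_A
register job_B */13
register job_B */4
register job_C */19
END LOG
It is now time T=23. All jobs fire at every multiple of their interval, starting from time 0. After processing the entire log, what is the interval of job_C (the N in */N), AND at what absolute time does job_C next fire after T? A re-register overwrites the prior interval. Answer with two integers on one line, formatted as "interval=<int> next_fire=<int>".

Answer: interval=19 next_fire=38

Derivation:
Op 1: register job_C */11 -> active={job_C:*/11}
Op 2: register job_A */12 -> active={job_A:*/12, job_C:*/11}
Op 3: unregister job_A -> active={job_C:*/11}
Op 4: unregister job_C -> active={}
Op 5: register job_C */2 -> active={job_C:*/2}
Op 6: register job_A */17 -> active={job_A:*/17, job_C:*/2}
Op 7: register job_B */11 -> active={job_A:*/17, job_B:*/11, job_C:*/2}
Op 8: register job_A */10 -> active={job_A:*/10, job_B:*/11, job_C:*/2}
Op 9: register job_B */7 -> active={job_A:*/10, job_B:*/7, job_C:*/2}
Op 10: unregister job_A -> active={job_B:*/7, job_C:*/2}
Op 11: register job_B */13 -> active={job_B:*/13, job_C:*/2}
Op 12: register job_B */4 -> active={job_B:*/4, job_C:*/2}
Op 13: register job_C */19 -> active={job_B:*/4, job_C:*/19}
Final interval of job_C = 19
Next fire of job_C after T=23: (23//19+1)*19 = 38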